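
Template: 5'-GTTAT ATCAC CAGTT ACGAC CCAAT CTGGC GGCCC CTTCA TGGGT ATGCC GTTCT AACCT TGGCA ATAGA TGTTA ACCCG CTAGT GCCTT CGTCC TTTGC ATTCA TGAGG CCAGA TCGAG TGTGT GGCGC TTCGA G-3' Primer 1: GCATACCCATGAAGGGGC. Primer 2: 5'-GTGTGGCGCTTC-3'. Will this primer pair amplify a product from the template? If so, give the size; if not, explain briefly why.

No product — the primers' 3' ends point away from each other.

Primer 1 (GCATACCCATGAAGGGGC) has reverse complement GCCCCTTCATGGGTATGC, which matches the top strand at positions 32–49; primer 1 anneals to the top strand there with its 3' end pointing upstream toward position 32.
Primer 2 (GTGTGGCGCTTC) matches the top strand directly at positions 122–133; it anneals to the bottom strand with its 3' end pointing downstream toward position 133.
The 3' ends diverge (primer 1 extends toward position 1, primer 2 toward position 136), so the primers never converge on a shared product.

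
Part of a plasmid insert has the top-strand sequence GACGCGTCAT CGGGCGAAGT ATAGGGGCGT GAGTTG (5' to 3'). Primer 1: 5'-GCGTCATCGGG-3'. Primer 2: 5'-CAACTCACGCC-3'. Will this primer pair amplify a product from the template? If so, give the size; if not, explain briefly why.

Primer 1 (GCGTCATCGGG) matches the top strand at positions 4–14; it acts as a forward primer.
Primer 2's reverse complement is GGCGTGAGTTG, matching the top strand at positions 26–36; it acts as a reverse primer.
The 3' ends face each other across positions 4–36, giving a 33 bp product.

Yes — a 33 bp product.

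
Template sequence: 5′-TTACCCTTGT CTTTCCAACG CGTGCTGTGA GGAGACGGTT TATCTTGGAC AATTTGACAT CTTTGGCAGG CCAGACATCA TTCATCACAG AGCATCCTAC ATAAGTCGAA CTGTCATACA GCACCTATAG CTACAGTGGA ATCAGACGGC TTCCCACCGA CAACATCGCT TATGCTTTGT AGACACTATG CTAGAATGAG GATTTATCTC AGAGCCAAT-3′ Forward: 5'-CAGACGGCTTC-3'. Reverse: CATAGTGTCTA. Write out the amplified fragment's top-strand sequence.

Forward primer CAGACGGCTTC is found on the top strand at positions 143–153.
Taking the reverse complement of CATAGTGTCTA gives TAGACACTATG, found at positions 180–190 on the template; the primer anneals here to the top strand with its 3' end pointing upstream.
The product is the template from position 143 through 190 (48 bp).

5'-CAGACGGCTTCCCACCGACAACATCGCTTATGCTTTGTAGACACTATG-3'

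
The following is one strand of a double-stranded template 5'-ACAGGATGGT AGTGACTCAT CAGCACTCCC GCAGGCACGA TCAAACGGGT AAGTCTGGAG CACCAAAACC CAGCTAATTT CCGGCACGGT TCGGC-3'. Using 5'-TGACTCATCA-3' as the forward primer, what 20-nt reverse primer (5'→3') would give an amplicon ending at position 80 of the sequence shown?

The forward primer binds at positions 13–22; the product's 3' end on the top strand is position 80.
The reverse primer anneals to the top strand over positions 61–80, i.e. to CACCAAAACCCAGCTAATTT.
Its sequence written 5'→3' is the reverse complement: AAATTAGCTGGGTTTTGGTG.

5'-AAATTAGCTGGGTTTTGGTG-3'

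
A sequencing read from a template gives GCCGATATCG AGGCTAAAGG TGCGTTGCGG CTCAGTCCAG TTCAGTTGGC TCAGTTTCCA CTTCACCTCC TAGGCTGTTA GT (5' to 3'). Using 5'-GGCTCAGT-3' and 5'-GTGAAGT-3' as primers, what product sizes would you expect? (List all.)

38 bp, 19 bp

The forward primer GGCTCAGT matches the top strand at positions 29–36, 48–55.
The reverse primer's reverse complement is ACTTCAC, matching at positions 60–66.
Each forward site pairs with the reverse site to give a product ending at position 66: sizes 38, 19 bp.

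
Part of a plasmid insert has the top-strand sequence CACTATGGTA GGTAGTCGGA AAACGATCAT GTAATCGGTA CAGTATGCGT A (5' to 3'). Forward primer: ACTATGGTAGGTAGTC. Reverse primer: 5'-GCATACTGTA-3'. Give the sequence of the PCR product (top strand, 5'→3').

5'-ACTATGGTAGGTAGTCGGAAAACGATCATGTAATCGGTACAGTATGC-3'

Forward primer ACTATGGTAGGTAGTC is found on the top strand at positions 2–17.
The reverse primer's reverse complement is TACAGTATGC, which matches the template at positions 39–48.
The product is the template from position 2 through 48 (47 bp).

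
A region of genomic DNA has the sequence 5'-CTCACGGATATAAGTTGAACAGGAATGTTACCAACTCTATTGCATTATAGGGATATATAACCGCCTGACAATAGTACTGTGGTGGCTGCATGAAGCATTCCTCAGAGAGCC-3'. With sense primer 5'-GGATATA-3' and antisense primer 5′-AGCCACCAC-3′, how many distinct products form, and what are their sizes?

Two products: 82 bp, 37 bp

The forward primer GGATATA matches the top strand at positions 6–12, 51–57.
The reverse primer's reverse complement is GTGGTGGCT, matching at positions 79–87.
Each forward site pairs with the reverse site to give a product ending at position 87: sizes 82, 37 bp.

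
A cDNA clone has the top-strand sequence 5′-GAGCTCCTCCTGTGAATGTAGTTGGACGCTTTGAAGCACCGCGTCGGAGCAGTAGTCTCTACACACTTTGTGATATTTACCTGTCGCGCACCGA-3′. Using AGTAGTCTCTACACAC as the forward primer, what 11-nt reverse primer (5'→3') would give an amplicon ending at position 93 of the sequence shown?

The forward primer binds at positions 51–66; the product's 3' end on the top strand is position 93.
The reverse primer anneals to the top strand over positions 83–93, i.e. to GTCGCGCACCG.
Its sequence written 5'→3' is the reverse complement: CGGTGCGCGAC.

5'-CGGTGCGCGAC-3'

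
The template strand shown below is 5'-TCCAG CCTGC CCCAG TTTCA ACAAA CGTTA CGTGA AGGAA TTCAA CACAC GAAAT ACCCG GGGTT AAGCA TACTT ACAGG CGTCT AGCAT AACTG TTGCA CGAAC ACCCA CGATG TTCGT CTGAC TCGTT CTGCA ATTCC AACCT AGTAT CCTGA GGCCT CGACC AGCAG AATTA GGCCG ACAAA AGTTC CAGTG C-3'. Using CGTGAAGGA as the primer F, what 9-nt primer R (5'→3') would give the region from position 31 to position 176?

The product's 3' end on the top strand is position 176.
The reverse primer anneals to the top strand over positions 168–176, i.e. to CAGAATTAG.
Its sequence written 5'→3' is the reverse complement: CTAATTCTG.

5'-CTAATTCTG-3'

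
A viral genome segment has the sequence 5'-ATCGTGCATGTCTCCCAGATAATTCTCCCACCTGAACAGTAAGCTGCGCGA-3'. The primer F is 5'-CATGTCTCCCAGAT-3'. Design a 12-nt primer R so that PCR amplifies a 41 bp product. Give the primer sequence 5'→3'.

5'-GCAGCTTACTGT-3'

The forward primer binds at positions 7–20, so a 41 bp product ends at position 7 + 41 − 1 = 47.
The reverse primer anneals to the top strand over positions 36–47, i.e. to ACAGTAAGCTGC.
Its sequence written 5'→3' is the reverse complement: GCAGCTTACTGT.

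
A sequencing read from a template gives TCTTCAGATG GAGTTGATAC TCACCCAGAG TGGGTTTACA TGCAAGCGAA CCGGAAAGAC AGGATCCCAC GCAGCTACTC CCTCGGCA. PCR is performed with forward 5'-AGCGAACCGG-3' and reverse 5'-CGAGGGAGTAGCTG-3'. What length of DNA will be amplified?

The forward primer matches the template at positions 45–54.
The reverse primer's reverse complement is CAGCTACTCCCTCG, which matches the template at positions 72–85.
Amplicon spans positions 45–85: 41 bp.

41 bp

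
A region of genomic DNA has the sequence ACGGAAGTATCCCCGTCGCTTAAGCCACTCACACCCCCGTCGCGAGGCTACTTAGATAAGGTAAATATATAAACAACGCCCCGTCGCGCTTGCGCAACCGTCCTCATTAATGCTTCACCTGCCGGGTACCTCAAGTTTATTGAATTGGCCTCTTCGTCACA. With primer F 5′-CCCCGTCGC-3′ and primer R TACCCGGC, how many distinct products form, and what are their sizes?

Three products: 118 bp, 94 bp, 50 bp

The forward primer CCCCGTCGC matches the top strand at positions 11–19, 35–43, 79–87.
The reverse primer's reverse complement is GCCGGGTA, matching at positions 121–128.
Each forward site pairs with the reverse site to give a product ending at position 128: sizes 118, 94, 50 bp.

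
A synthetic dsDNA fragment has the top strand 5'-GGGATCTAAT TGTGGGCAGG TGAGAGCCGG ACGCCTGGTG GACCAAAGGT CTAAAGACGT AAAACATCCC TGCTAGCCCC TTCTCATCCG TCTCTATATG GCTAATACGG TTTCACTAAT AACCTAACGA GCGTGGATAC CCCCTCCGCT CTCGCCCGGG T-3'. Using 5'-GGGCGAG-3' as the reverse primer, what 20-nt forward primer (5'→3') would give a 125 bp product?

The reverse primer's reverse complement CTCGCCC matches the template at positions 151–157, so the product ends at position 157.
A 125 bp product then starts at position 157 − 125 + 1 = 33.
The forward primer is identical to the top strand there: GCCTGGTGGACCAAAGGTCT.

5'-GCCTGGTGGACCAAAGGTCT-3'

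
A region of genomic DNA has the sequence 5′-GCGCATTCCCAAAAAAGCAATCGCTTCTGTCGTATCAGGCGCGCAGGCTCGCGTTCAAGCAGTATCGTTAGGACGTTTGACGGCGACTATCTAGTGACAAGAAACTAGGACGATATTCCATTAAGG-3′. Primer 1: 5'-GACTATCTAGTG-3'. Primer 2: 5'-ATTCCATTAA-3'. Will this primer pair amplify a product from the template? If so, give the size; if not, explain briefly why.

No product — both primers anneal to the same strand and extend in the same direction.

Primer 1 (GACTATCTAGTG) matches the top strand at positions 85–96 (3' end points downstream).
Primer 2 (ATTCCATTAA) also matches the top strand directly, at positions 115–124 — its reverse complement TTAATGGAAT is not present.
Both primers anneal to the bottom strand with 3' ends pointing the same way, so neither can prime synthesis back toward the other.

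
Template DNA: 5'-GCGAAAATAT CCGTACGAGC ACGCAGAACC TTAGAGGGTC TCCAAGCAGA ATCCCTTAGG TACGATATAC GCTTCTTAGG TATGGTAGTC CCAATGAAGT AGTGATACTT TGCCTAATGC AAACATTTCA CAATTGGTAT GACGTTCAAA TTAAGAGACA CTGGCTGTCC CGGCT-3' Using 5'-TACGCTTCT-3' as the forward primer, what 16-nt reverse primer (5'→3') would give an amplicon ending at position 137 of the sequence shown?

5'-CCAATTGTGAAATGTT-3'

The forward primer binds at positions 68–76; the product's 3' end on the top strand is position 137.
The reverse primer anneals to the top strand over positions 122–137, i.e. to AACATTTCACAATTGG.
Its sequence written 5'→3' is the reverse complement: CCAATTGTGAAATGTT.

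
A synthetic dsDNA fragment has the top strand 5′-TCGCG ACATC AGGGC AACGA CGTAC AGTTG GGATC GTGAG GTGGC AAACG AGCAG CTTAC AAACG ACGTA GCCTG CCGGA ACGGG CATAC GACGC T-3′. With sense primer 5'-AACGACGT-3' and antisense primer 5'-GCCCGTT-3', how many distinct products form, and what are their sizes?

Two products: 71 bp, 25 bp

The forward primer AACGACGT matches the top strand at positions 16–23, 62–69.
The reverse primer's reverse complement is AACGGGC, matching at positions 80–86.
Each forward site pairs with the reverse site to give a product ending at position 86: sizes 71, 25 bp.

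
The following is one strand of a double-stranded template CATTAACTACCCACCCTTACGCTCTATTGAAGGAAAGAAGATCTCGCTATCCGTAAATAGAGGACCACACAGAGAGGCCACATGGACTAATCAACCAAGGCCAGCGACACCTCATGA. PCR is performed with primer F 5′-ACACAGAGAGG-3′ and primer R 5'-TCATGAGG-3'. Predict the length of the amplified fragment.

The forward primer matches the template at positions 67–77.
Taking the reverse complement of TCATGAGG gives CCTCATGA, found at positions 110–117 on the template; the primer anneals here to the top strand with its 3' end pointing upstream.
Amplicon spans positions 67–117: 51 bp.

51 bp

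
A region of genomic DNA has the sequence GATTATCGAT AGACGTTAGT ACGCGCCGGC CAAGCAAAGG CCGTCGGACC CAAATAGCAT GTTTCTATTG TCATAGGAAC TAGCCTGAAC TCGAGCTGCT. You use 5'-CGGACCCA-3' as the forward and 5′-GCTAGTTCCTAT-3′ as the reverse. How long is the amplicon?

40 bp

The forward primer matches the template at positions 45–52.
Taking the reverse complement of GCTAGTTCCTAT gives ATAGGAACTAGC, found at positions 73–84 on the template; the primer anneals here to the top strand with its 3' end pointing upstream.
The product runs from position 45 to position 84, so its length is 84 − 45 + 1 = 40 bp.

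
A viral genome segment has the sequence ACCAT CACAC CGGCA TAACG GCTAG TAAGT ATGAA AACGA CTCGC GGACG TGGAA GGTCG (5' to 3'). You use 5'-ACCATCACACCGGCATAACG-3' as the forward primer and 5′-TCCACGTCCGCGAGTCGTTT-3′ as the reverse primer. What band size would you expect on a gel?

The forward primer matches the template at positions 1–20.
Reverse complement of the reverse primer: AAACGACTCGCGGACGTGGA. This occurs on the top strand at positions 35–54.
Product length = (reverse-primer end) − (forward-primer start) + 1 = 54 − 1 + 1 = 54 bp.

54 bp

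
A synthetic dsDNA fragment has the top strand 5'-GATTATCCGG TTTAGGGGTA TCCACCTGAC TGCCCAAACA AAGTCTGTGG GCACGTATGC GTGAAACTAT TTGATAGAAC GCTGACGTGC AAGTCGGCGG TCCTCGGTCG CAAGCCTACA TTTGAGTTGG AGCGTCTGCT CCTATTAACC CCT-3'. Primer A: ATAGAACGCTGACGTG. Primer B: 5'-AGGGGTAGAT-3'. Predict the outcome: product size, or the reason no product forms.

Primer B (AGGGGTAGAT) does not match the top strand, and its reverse complement ATCTACCCCT does not match either.
With no annealing site for primer B, no amplification occurs.

No product — primer B has no binding site in the template.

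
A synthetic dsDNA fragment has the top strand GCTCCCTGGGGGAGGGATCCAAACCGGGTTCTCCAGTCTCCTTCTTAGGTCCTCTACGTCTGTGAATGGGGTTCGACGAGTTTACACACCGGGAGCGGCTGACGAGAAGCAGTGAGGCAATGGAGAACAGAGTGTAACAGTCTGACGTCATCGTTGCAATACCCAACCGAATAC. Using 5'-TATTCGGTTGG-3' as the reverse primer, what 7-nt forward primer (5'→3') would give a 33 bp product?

5'-TCTGACG-3'

The reverse primer's reverse complement CCAACCGAATA matches the template at positions 163–173, so the product ends at position 173.
A 33 bp product then starts at position 173 − 33 + 1 = 141.
The forward primer is identical to the top strand there: TCTGACG.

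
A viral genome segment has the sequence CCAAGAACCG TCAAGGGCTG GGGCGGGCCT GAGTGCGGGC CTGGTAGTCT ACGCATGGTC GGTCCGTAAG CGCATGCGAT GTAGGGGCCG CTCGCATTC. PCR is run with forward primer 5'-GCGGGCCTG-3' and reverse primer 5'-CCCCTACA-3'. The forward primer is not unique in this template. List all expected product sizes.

The forward primer GCGGGCCTG matches the top strand at positions 23–31, 35–43.
The reverse primer's reverse complement is TGTAGGGG, matching at positions 80–87.
Each forward site pairs with the reverse site to give a product ending at position 87: sizes 65, 53 bp.

65 bp, 53 bp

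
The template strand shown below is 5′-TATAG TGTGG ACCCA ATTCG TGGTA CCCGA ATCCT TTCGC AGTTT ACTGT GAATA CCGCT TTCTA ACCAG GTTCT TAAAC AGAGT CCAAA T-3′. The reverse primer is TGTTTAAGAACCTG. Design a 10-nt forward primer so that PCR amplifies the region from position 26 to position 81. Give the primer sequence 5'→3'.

The reverse primer's reverse complement CAGGTTCTTAAACA matches the template at positions 68–81; the product starts at position 26.
The forward primer is identical to the top strand over positions 26–35: CCCGAATCCT.

5'-CCCGAATCCT-3'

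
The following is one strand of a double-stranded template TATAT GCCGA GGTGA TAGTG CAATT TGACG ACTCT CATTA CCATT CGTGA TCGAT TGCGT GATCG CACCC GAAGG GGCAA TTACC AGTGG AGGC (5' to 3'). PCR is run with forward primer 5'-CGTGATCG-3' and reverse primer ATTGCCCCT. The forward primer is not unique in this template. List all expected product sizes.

36 bp, 24 bp

The forward primer CGTGATCG matches the top strand at positions 46–53, 58–65.
The reverse primer's reverse complement is AGGGGCAAT, matching at positions 73–81.
Each forward site pairs with the reverse site to give a product ending at position 81: sizes 36, 24 bp.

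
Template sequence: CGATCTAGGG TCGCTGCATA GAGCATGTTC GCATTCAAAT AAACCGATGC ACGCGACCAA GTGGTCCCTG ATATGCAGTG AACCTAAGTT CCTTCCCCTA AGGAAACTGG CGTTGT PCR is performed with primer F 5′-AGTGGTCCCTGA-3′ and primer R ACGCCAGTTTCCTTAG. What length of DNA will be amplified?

54 bp

Forward primer AGTGGTCCCTGA is found on the top strand at positions 60–71.
Taking the reverse complement of ACGCCAGTTTCCTTAG gives CTAAGGAAACTGGCGT, found at positions 98–113 on the template; the primer anneals here to the top strand with its 3' end pointing upstream.
Amplicon spans positions 60–113: 54 bp.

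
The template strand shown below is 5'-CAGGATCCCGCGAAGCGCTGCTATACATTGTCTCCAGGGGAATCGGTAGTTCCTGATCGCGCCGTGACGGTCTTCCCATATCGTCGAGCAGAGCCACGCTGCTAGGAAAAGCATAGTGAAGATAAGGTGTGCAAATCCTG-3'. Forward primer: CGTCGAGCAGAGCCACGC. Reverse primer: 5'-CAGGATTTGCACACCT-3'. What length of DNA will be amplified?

59 bp

Scanning the template, CGTCGAGCAGAGCCACGC occurs at positions 82–99; this primer anneals to the bottom strand there with its 3' end pointing downstream.
Taking the reverse complement of CAGGATTTGCACACCT gives AGGTGTGCAAATCCTG, found at positions 125–140 on the template; the primer anneals here to the top strand with its 3' end pointing upstream.
Product length = (reverse-primer end) − (forward-primer start) + 1 = 140 − 82 + 1 = 59 bp.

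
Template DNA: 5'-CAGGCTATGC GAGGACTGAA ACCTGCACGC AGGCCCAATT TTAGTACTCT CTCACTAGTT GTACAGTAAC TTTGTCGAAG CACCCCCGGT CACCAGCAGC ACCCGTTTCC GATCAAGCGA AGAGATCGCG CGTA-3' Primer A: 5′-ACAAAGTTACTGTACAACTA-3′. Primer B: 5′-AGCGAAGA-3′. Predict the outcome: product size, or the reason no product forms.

Primer A (ACAAAGTTACTGTACAACTA) has reverse complement TAGTTGTACAGTAACTTTGT, which matches the top strand at positions 56–75; primer A anneals to the top strand there with its 3' end pointing upstream toward position 56.
Primer B (AGCGAAGA) matches the top strand directly at positions 116–123; it anneals to the bottom strand with its 3' end pointing downstream toward position 123.
The 3' ends diverge (primer A extends toward position 1, primer B toward position 134), so the primers never converge on a shared product.

No product — the primers' 3' ends point away from each other.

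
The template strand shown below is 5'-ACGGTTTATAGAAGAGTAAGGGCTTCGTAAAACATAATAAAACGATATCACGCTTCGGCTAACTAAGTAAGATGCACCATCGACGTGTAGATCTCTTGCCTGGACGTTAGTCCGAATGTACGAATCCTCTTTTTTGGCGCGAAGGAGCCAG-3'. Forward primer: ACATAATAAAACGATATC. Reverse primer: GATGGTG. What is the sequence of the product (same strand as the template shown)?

5'-ACATAATAAAACGATATCACGCTTCGGCTAACTAAGTAAGATGCACCATC-3'

Forward primer ACATAATAAAACGATATC is found on the top strand at positions 32–49.
Reverse complement of the reverse primer: CACCATC. This occurs on the top strand at positions 75–81.
The product is the template from position 32 through 81 (50 bp).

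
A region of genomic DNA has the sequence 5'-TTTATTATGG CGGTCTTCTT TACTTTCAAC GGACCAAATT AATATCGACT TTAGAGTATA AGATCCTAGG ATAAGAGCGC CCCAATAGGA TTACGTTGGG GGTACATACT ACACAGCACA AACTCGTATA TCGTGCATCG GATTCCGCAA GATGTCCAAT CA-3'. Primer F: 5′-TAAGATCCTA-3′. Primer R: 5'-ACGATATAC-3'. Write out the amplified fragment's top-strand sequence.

Forward primer TAAGATCCTA is found on the top strand at positions 59–68.
The reverse primer's reverse complement is GTATATCGT, which matches the template at positions 126–134.
The product is the template from position 59 through 134 (76 bp).

5'-TAAGATCCTAGGATAAGAGCGCCCCAATAGGATTACGTTGGGGGTACATACTACACAGCACAAACTCGTATATCGT-3'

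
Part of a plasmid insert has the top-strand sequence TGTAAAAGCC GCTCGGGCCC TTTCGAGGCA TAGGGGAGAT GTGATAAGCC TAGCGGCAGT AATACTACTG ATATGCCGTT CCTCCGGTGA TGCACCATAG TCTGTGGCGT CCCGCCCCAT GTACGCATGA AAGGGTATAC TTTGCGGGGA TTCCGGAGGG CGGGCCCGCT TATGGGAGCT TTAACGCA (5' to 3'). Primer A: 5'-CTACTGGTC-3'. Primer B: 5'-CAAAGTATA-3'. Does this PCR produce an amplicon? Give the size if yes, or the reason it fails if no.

Primer A (CTACTGGTC) does not match the top strand, and its reverse complement GACCAGTAG does not match either.
With no annealing site for primer A, no amplification occurs.

No product — primer A has no binding site in the template.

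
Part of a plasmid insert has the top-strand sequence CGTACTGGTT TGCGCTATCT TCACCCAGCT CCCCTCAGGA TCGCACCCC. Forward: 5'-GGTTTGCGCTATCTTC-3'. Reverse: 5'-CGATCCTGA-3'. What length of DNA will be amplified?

Scanning the template, GGTTTGCGCTATCTTC occurs at positions 7–22; this primer anneals to the bottom strand there with its 3' end pointing downstream.
The reverse primer's reverse complement is TCAGGATCG, which matches the template at positions 35–43.
The product runs from position 7 to position 43, so its length is 43 − 7 + 1 = 37 bp.

37 bp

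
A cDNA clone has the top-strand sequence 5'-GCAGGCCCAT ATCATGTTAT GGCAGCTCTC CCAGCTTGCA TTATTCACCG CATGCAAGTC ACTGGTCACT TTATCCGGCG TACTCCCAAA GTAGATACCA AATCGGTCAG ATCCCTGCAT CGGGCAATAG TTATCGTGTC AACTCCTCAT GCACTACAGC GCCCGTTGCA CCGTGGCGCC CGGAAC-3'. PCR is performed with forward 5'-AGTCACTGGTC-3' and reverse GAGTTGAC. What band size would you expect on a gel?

Scanning the template, AGTCACTGGTC occurs at positions 57–67; this primer anneals to the bottom strand there with its 3' end pointing downstream.
Reverse complement of the reverse primer: GTCAACTC. This occurs on the top strand at positions 138–145.
Amplicon spans positions 57–145: 89 bp.

89 bp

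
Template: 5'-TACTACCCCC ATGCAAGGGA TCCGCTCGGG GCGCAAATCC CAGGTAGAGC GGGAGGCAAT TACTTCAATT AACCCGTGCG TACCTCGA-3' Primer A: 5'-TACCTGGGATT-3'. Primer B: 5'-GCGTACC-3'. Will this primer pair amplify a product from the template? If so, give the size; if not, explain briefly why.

Primer A (TACCTGGGATT) has reverse complement AATCCCAGGTA, which matches the top strand at positions 36–46; primer A anneals to the top strand there with its 3' end pointing upstream toward position 36.
Primer B (GCGTACC) matches the top strand directly at positions 78–84; it anneals to the bottom strand with its 3' end pointing downstream toward position 84.
The 3' ends diverge (primer A extends toward position 1, primer B toward position 88), so the primers never converge on a shared product.

No product — the primers' 3' ends point away from each other.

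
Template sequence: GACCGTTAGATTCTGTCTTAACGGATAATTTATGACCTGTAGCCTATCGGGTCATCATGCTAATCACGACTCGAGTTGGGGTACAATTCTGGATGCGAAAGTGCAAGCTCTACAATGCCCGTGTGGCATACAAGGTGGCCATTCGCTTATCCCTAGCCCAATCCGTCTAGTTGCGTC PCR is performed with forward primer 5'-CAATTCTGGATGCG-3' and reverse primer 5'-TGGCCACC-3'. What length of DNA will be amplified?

Scanning the template, CAATTCTGGATGCG occurs at positions 84–97; this primer anneals to the bottom strand there with its 3' end pointing downstream.
Reverse complement of the reverse primer: GGTGGCCA. This occurs on the top strand at positions 134–141.
Amplicon spans positions 84–141: 58 bp.

58 bp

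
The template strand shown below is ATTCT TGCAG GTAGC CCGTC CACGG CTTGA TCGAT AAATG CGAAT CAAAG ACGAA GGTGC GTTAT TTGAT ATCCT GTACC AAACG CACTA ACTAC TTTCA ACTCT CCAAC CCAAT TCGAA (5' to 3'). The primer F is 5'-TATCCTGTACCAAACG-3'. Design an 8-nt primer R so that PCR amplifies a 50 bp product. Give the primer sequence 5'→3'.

5'-TCGAATTG-3'

The forward primer binds at positions 70–85, so a 50 bp product ends at position 70 + 50 − 1 = 119.
The reverse primer anneals to the top strand over positions 112–119, i.e. to CAATTCGA.
Its sequence written 5'→3' is the reverse complement: TCGAATTG.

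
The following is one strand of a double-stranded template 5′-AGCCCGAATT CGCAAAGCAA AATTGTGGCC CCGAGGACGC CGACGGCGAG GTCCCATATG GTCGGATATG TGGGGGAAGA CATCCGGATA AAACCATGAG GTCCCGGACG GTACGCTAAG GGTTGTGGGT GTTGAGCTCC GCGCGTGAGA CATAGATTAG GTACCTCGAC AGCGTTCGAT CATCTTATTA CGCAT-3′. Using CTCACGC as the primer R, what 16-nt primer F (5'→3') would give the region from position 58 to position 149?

5'-ATGGTCGGATATGTGG-3'

The reverse primer's reverse complement GCGTGAG matches the template at positions 143–149; the product starts at position 58.
The forward primer is identical to the top strand over positions 58–73: ATGGTCGGATATGTGG.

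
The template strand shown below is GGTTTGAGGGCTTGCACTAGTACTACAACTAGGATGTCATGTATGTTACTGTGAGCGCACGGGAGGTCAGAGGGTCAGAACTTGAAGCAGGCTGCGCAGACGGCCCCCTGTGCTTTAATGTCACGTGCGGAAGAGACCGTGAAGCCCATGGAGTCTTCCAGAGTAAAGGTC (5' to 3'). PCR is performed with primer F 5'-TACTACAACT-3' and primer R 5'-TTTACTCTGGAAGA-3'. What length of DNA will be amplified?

147 bp

Forward primer TACTACAACT is found on the top strand at positions 21–30.
The reverse primer's reverse complement is TCTTCCAGAGTAAA, which matches the template at positions 154–167.
Product length = (reverse-primer end) − (forward-primer start) + 1 = 167 − 21 + 1 = 147 bp.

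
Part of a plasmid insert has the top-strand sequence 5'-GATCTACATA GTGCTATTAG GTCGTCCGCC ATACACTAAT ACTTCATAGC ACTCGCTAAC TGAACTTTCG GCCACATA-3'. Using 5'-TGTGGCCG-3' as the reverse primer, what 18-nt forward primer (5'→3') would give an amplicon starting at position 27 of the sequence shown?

The reverse primer's reverse complement CGGCCACA matches the template at positions 69–76; the product starts at position 27.
The forward primer is identical to the top strand over positions 27–44: CGCCATACACTAATACTT.

5'-CGCCATACACTAATACTT-3'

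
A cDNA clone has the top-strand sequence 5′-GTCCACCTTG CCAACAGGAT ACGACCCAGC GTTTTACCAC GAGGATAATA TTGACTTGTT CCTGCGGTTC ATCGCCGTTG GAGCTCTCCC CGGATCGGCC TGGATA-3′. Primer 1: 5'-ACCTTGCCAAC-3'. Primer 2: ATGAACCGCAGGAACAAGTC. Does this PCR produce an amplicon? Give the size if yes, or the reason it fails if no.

Primer 1 (ACCTTGCCAAC) matches the top strand at positions 5–15; it acts as a forward primer.
Primer 2's reverse complement is GACTTGTTCCTGCGGTTCAT, matching the top strand at positions 53–72; it acts as a reverse primer.
The 3' ends face each other across positions 5–72, giving a 68 bp product.

Yes — a 68 bp product.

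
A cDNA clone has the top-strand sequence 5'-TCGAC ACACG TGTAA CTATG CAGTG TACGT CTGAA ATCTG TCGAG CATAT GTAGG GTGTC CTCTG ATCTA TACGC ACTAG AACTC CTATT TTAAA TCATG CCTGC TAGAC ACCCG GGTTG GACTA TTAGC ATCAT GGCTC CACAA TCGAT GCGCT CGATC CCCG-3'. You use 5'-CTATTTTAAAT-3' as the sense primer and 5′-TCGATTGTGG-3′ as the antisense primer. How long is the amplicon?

64 bp

The forward primer matches the template at positions 86–96.
Reverse complement of the reverse primer: CCACAATCGA. This occurs on the top strand at positions 140–149.
Amplicon spans positions 86–149: 64 bp.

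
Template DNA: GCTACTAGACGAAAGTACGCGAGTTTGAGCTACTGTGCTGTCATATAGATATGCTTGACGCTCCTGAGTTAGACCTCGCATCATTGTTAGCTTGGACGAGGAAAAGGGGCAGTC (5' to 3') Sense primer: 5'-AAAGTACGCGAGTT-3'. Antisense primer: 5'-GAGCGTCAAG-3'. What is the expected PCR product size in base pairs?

Forward primer AAAGTACGCGAGTT is found on the top strand at positions 12–25.
The reverse primer's reverse complement is CTTGACGCTC, which matches the template at positions 54–63.
Product length = (reverse-primer end) − (forward-primer start) + 1 = 63 − 12 + 1 = 52 bp.

52 bp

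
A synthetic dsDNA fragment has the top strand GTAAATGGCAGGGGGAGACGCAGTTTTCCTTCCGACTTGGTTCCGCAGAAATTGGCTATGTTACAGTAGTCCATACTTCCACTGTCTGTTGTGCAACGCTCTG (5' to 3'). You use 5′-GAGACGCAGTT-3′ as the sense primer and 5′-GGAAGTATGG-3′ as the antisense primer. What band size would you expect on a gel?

Forward primer GAGACGCAGTT is found on the top strand at positions 15–25.
Taking the reverse complement of GGAAGTATGG gives CCATACTTCC, found at positions 71–80 on the template; the primer anneals here to the top strand with its 3' end pointing upstream.
The product runs from position 15 to position 80, so its length is 80 − 15 + 1 = 66 bp.

66 bp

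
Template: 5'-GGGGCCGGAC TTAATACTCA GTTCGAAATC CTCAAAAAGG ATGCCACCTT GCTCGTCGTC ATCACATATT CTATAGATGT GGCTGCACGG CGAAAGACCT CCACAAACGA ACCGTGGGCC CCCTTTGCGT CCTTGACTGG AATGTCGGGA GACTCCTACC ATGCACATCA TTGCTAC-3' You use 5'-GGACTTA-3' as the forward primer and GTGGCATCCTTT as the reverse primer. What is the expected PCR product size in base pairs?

The forward primer matches the template at positions 7–13.
Taking the reverse complement of GTGGCATCCTTT gives AAAGGATGCCAC, found at positions 36–47 on the template; the primer anneals here to the top strand with its 3' end pointing upstream.
Amplicon spans positions 7–47: 41 bp.

41 bp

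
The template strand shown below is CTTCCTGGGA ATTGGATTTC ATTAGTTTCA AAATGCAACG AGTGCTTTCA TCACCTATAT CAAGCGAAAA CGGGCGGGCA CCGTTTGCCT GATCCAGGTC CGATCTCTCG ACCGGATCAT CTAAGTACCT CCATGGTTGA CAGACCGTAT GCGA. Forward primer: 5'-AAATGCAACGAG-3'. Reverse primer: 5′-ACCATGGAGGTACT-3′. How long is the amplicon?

107 bp

Scanning the template, AAATGCAACGAG occurs at positions 31–42; this primer anneals to the bottom strand there with its 3' end pointing downstream.
Reverse complement of the reverse primer: AGTACCTCCATGGT. This occurs on the top strand at positions 124–137.
Amplicon spans positions 31–137: 107 bp.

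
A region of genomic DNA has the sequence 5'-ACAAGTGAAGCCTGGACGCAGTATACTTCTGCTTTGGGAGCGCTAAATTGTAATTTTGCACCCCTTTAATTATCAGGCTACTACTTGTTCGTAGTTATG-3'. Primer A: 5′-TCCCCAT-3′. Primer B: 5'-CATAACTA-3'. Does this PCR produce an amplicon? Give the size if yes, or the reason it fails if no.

Primer A (TCCCCAT) does not match the top strand, and its reverse complement ATGGGGA does not match either.
With no annealing site for primer A, no amplification occurs.

No product — primer A has no binding site in the template.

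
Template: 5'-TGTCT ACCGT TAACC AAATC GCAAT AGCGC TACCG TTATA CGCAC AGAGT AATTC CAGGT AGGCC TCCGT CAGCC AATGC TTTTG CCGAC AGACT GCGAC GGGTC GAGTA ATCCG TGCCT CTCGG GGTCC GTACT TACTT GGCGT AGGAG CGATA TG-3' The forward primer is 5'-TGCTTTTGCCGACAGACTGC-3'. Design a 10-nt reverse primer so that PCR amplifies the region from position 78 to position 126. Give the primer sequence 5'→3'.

5'-CCCGAGAGGC-3'

The product's 3' end on the top strand is position 126.
The reverse primer anneals to the top strand over positions 117–126, i.e. to GCCTCTCGGG.
Its sequence written 5'→3' is the reverse complement: CCCGAGAGGC.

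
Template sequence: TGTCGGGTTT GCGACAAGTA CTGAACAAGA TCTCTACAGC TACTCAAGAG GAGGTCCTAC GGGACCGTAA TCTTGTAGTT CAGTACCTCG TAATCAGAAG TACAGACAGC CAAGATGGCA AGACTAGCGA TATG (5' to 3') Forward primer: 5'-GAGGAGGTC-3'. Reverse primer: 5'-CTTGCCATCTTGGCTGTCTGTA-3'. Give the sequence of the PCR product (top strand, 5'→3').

5'-GAGGAGGTCCTACGGGACCGTAATCTTGTAGTTCAGTACCTCGTAATCAGAAGTACAGACAGCCAAGATGGCAAG-3'

Forward primer GAGGAGGTC is found on the top strand at positions 48–56.
The reverse primer's reverse complement is TACAGACAGCCAAGATGGCAAG, which matches the template at positions 101–122.
The product is the template from position 48 through 122 (75 bp).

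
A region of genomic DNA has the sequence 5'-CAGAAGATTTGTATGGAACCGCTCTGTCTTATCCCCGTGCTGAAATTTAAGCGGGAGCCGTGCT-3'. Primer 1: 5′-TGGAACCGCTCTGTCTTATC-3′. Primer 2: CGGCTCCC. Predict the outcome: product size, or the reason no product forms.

Primer 1 (TGGAACCGCTCTGTCTTATC) matches the top strand at positions 14–33; it acts as a forward primer.
Primer 2's reverse complement is GGGAGCCG, matching the top strand at positions 53–60; it acts as a reverse primer.
The 3' ends face each other across positions 14–60, giving a 47 bp product.

Yes — a 47 bp product.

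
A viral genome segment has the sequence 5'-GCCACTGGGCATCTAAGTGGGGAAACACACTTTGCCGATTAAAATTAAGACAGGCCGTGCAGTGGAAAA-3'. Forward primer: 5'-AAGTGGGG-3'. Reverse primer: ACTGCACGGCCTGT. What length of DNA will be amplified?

49 bp

Forward primer AAGTGGGG is found on the top strand at positions 15–22.
The reverse primer's reverse complement is ACAGGCCGTGCAGT, which matches the template at positions 50–63.
Product length = (reverse-primer end) − (forward-primer start) + 1 = 63 − 15 + 1 = 49 bp.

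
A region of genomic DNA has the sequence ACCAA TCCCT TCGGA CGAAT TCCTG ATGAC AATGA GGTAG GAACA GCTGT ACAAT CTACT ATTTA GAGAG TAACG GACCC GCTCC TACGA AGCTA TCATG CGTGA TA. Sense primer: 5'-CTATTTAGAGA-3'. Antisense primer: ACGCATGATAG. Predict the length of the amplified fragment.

Scanning the template, CTATTTAGAGA occurs at positions 59–69; this primer anneals to the bottom strand there with its 3' end pointing downstream.
Taking the reverse complement of ACGCATGATAG gives CTATCATGCGT, found at positions 93–103 on the template; the primer anneals here to the top strand with its 3' end pointing upstream.
Product length = (reverse-primer end) − (forward-primer start) + 1 = 103 − 59 + 1 = 45 bp.

45 bp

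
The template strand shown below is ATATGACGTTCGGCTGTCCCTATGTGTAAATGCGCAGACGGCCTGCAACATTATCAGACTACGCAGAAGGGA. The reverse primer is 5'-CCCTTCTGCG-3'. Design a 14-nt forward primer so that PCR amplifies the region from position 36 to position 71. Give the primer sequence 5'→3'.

The reverse primer's reverse complement CGCAGAAGGG matches the template at positions 62–71; the product starts at position 36.
The forward primer is identical to the top strand over positions 36–49: AGACGGCCTGCAAC.

5'-AGACGGCCTGCAAC-3'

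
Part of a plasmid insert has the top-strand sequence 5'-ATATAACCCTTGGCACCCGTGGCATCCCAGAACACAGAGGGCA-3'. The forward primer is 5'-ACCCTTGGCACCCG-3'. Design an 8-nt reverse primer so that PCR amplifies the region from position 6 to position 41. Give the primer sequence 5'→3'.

The product's 3' end on the top strand is position 41.
The reverse primer anneals to the top strand over positions 34–41, i.e. to ACAGAGGG.
Its sequence written 5'→3' is the reverse complement: CCCTCTGT.

5'-CCCTCTGT-3'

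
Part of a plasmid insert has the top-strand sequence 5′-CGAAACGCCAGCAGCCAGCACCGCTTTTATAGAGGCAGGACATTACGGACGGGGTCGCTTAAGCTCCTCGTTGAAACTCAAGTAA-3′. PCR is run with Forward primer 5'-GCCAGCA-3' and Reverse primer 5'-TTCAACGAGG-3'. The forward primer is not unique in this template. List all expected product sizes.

The forward primer GCCAGCA matches the top strand at positions 7–13, 14–20.
The reverse primer's reverse complement is CCTCGTTGAA, matching at positions 66–75.
Each forward site pairs with the reverse site to give a product ending at position 75: sizes 69, 62 bp.

69 bp, 62 bp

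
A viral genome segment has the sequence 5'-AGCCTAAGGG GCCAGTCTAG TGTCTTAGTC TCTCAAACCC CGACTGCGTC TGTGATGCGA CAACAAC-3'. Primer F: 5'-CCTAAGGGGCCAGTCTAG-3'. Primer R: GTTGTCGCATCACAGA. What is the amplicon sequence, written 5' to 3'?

Scanning the template, CCTAAGGGGCCAGTCTAG occurs at positions 3–20; this primer anneals to the bottom strand there with its 3' end pointing downstream.
The reverse primer's reverse complement is TCTGTGATGCGACAAC, which matches the template at positions 49–64.
The product is the template from position 3 through 64 (62 bp).

5'-CCTAAGGGGCCAGTCTAGTGTCTTAGTCTCTCAAACCCCGACTGCGTCTGTGATGCGACAAC-3'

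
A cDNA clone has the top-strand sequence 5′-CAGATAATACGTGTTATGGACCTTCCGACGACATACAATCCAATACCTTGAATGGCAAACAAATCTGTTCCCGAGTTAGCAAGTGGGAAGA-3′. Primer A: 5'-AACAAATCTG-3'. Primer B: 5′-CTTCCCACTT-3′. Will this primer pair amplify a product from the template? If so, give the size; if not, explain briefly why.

Primer A (AACAAATCTG) matches the top strand at positions 58–67; it acts as a forward primer.
Primer B's reverse complement is AAGTGGGAAG, matching the top strand at positions 81–90; it acts as a reverse primer.
The 3' ends face each other across positions 58–90, giving a 33 bp product.

Yes — a 33 bp product.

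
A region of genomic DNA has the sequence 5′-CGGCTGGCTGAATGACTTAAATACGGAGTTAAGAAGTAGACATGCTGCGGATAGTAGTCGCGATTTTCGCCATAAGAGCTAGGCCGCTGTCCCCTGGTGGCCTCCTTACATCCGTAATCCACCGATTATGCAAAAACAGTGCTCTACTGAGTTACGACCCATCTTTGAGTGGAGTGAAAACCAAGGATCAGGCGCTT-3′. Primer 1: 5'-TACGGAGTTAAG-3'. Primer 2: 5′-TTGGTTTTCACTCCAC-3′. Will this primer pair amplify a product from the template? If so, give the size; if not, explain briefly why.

Primer 1 (TACGGAGTTAAG) matches the top strand at positions 22–33; it acts as a forward primer.
Primer 2's reverse complement is GTGGAGTGAAAACCAA, matching the top strand at positions 169–184; it acts as a reverse primer.
The 3' ends face each other across positions 22–184, giving a 163 bp product.

Yes — a 163 bp product.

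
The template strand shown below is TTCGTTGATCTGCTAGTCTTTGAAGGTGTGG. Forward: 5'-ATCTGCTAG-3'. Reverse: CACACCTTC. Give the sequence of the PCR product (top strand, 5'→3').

Forward primer ATCTGCTAG is found on the top strand at positions 8–16.
Taking the reverse complement of CACACCTTC gives GAAGGTGTG, found at positions 22–30 on the template; the primer anneals here to the top strand with its 3' end pointing upstream.
The product is the template from position 8 through 30 (23 bp).

5'-ATCTGCTAGTCTTTGAAGGTGTG-3'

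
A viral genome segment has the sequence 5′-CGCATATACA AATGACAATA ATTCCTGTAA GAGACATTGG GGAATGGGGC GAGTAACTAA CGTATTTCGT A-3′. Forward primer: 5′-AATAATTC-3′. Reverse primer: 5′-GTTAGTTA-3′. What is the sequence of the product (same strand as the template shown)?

5'-AATAATTCCTGTAAGAGACATTGGGGAATGGGGCGAGTAACTAAC-3'

Forward primer AATAATTC is found on the top strand at positions 17–24.
Reverse complement of the reverse primer: TAACTAAC. This occurs on the top strand at positions 54–61.
The product is the template from position 17 through 61 (45 bp).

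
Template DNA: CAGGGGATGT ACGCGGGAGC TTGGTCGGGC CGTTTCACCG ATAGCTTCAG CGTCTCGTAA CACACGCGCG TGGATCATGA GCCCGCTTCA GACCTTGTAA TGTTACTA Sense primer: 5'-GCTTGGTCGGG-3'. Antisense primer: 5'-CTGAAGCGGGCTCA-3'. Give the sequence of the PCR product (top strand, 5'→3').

Scanning the template, GCTTGGTCGGG occurs at positions 19–29; this primer anneals to the bottom strand there with its 3' end pointing downstream.
Taking the reverse complement of CTGAAGCGGGCTCA gives TGAGCCCGCTTCAG, found at positions 78–91 on the template; the primer anneals here to the top strand with its 3' end pointing upstream.
The product is the template from position 19 through 91 (73 bp).

5'-GCTTGGTCGGGCCGTTTCACCGATAGCTTCAGCGTCTCGTAACACACGCGCGTGGATCATGAGCCCGCTTCAG-3'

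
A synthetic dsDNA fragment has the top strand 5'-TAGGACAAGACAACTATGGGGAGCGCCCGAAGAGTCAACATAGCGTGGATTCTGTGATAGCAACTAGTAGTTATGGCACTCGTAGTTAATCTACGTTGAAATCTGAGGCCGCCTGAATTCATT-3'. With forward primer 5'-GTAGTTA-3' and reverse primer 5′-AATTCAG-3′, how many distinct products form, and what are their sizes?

The forward primer GTAGTTA matches the top strand at positions 67–73, 82–88.
The reverse primer's reverse complement is CTGAATT, matching at positions 113–119.
Each forward site pairs with the reverse site to give a product ending at position 119: sizes 53, 38 bp.

Two products: 53 bp, 38 bp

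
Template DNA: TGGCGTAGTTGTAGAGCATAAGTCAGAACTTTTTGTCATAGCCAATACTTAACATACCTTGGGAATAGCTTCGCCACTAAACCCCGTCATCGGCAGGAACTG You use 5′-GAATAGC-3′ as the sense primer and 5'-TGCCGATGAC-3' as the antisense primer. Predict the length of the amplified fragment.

The forward primer matches the template at positions 63–69.
Reverse complement of the reverse primer: GTCATCGGCA. This occurs on the top strand at positions 86–95.
The product runs from position 63 to position 95, so its length is 95 − 63 + 1 = 33 bp.

33 bp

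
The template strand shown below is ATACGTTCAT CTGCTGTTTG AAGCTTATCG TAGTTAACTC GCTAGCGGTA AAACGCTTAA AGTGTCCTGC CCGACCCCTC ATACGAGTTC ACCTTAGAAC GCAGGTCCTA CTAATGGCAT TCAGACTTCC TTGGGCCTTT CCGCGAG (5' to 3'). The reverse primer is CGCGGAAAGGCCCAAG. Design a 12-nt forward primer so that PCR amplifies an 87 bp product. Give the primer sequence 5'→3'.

5'-AAAGTGTCCTGC-3'

The reverse primer's reverse complement CTTGGGCCTTTCCGCG matches the template at positions 130–145, so the product ends at position 145.
An 87 bp product then starts at position 145 − 87 + 1 = 59.
The forward primer is identical to the top strand there: AAAGTGTCCTGC.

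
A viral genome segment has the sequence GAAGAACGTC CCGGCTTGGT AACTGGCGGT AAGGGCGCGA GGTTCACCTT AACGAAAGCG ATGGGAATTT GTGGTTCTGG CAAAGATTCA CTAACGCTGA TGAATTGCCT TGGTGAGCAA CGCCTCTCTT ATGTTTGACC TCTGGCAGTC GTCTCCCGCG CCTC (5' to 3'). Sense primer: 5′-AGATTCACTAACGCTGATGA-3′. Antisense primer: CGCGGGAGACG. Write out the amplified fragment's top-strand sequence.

5'-AGATTCACTAACGCTGATGAATTGCCTTGGTGAGCAACGCCTCTCTTATGTTTGACCTCTGGCAGTCGTCTCCCGCG-3'

Scanning the template, AGATTCACTAACGCTGATGA occurs at positions 84–103; this primer anneals to the bottom strand there with its 3' end pointing downstream.
The reverse primer's reverse complement is CGTCTCCCGCG, which matches the template at positions 150–160.
The product is the template from position 84 through 160 (77 bp).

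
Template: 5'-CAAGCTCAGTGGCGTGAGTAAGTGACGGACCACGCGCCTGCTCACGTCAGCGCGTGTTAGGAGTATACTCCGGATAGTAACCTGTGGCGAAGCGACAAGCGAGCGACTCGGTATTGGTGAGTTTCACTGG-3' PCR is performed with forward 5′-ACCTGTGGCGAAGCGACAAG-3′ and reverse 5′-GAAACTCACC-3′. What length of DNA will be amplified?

46 bp

Scanning the template, ACCTGTGGCGAAGCGACAAG occurs at positions 80–99; this primer anneals to the bottom strand there with its 3' end pointing downstream.
The reverse primer's reverse complement is GGTGAGTTTC, which matches the template at positions 116–125.
Amplicon spans positions 80–125: 46 bp.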